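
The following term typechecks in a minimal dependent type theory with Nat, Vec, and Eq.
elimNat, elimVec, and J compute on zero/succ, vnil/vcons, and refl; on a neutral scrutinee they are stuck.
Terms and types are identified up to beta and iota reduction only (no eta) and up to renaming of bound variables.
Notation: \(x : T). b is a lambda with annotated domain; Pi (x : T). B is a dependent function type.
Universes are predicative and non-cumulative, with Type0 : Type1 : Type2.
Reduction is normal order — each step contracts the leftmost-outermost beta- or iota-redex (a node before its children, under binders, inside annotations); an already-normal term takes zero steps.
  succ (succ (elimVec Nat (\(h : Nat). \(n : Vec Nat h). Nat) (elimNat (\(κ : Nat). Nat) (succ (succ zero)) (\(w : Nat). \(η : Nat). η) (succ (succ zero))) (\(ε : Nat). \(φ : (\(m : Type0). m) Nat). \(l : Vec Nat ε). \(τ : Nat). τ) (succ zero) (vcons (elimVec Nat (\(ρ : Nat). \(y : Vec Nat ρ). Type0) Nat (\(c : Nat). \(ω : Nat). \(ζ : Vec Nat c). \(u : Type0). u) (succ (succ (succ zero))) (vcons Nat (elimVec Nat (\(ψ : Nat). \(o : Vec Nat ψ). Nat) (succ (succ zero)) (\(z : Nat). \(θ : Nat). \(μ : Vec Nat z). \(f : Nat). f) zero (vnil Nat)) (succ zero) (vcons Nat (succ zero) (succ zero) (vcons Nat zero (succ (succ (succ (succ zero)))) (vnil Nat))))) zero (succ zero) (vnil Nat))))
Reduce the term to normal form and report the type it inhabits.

resulting normal form:
  succ (succ (succ (succ zero)))
the term's type:
  Nat


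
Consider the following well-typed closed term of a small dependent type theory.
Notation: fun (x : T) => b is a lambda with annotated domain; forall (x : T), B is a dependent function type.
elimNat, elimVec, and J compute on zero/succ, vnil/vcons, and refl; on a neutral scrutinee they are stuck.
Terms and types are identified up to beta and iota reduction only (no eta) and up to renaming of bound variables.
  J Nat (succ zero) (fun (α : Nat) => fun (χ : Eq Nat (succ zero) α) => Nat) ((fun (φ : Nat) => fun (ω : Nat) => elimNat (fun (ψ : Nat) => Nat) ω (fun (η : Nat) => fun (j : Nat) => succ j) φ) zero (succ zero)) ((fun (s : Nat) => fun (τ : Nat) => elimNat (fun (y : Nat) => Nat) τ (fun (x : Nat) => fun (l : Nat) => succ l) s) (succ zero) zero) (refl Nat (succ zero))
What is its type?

the term's type:
  Nat


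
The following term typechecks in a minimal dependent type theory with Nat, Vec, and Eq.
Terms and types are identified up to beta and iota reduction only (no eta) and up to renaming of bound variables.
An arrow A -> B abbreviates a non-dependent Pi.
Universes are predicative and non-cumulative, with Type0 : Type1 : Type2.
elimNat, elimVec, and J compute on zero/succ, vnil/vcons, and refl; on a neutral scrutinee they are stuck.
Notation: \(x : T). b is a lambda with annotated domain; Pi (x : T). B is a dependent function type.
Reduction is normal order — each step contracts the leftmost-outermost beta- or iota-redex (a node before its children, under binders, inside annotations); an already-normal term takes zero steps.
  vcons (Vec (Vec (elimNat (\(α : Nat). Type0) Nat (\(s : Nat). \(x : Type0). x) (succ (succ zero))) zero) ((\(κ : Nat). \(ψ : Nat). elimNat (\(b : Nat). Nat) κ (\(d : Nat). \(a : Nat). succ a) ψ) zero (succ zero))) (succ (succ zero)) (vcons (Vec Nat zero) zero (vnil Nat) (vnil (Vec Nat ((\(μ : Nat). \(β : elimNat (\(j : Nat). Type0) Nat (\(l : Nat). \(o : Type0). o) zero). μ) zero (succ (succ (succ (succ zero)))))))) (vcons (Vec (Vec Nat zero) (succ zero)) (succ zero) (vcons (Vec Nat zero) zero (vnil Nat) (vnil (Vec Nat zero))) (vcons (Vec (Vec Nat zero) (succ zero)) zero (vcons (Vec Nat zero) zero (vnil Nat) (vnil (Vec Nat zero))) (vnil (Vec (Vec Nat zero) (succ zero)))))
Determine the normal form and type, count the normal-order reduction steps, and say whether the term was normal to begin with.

resulting normal form:
  vcons (Vec (Vec Nat zero) (succ zero)) (succ (succ zero)) (vcons (Vec Nat zero) zero (vnil Nat) (vnil (Vec Nat zero))) (vcons (Vec (Vec Nat zero) (succ zero)) (succ zero) (vcons (Vec Nat zero) zero (vnil Nat) (vnil (Vec Nat zero))) (vcons (Vec (Vec Nat zero) (succ zero)) zero (vcons (Vec Nat zero) zero (vnil Nat) (vnil (Vec Nat zero))) (vnil (Vec (Vec Nat zero) (succ zero)))))
inferred type:
  Vec (Vec (Vec Nat zero) (succ zero)) (succ (succ (succ zero)))
steps to reach normal form (normal order): 15
already normal: no
first redex: an elimNat iota-redex


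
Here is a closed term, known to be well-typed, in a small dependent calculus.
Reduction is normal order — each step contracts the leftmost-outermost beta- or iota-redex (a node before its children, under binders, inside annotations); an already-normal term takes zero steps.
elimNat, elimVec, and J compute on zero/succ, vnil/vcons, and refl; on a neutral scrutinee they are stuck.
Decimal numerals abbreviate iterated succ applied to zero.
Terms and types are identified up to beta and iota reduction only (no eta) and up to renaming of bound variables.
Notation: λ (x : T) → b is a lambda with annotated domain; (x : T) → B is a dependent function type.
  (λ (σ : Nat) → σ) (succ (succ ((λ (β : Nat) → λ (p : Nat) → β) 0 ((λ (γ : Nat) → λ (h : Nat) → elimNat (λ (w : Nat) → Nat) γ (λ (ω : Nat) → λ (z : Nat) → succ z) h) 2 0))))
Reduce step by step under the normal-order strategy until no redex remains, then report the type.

normal-order reduction sequence:
  (λ (σ : Nat) → σ) (succ (succ ((λ (β : Nat) → λ (p : Nat) → β) 0 ((λ (γ : Nat) → λ (h : Nat) → elimNat (λ (w : Nat) → Nat) γ (λ (ω : Nat) → λ (z : Nat) → succ z) h) 2 0))))
  ~> succ (succ ((λ (σ : Nat) → λ (β : Nat) → σ) 0 ((λ (p : Nat) → λ (γ : Nat) → elimNat (λ (h : Nat) → Nat) p (λ (w : Nat) → λ (ω : Nat) → succ ω) γ) 2 0)))
  ~> succ (succ ((λ (σ : Nat) → 0) ((λ (β : Nat) → λ (p : Nat) → elimNat (λ (γ : Nat) → Nat) β (λ (h : Nat) → λ (w : Nat) → succ w) p) 2 0)))
  ~> 2
the term's type:
  Nat


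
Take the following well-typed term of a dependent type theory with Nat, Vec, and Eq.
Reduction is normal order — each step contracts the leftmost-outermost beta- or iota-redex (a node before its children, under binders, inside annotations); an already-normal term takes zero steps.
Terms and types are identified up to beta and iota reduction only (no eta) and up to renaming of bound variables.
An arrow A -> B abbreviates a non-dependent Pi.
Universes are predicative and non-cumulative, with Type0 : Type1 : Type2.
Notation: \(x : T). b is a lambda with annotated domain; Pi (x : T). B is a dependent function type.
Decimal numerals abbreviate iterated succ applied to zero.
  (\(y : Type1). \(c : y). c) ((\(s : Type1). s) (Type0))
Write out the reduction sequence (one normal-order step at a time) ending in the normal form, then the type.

reduction (normal order):
  (\(y : Type1). \(c : y). c) ((\(s : Type1). s) (Type0))
  ~> \(y : (\(c : Type1). c) (Type0)). y
  ~> \(y : Type0). y
the term's type:
  Type0 -> Type0


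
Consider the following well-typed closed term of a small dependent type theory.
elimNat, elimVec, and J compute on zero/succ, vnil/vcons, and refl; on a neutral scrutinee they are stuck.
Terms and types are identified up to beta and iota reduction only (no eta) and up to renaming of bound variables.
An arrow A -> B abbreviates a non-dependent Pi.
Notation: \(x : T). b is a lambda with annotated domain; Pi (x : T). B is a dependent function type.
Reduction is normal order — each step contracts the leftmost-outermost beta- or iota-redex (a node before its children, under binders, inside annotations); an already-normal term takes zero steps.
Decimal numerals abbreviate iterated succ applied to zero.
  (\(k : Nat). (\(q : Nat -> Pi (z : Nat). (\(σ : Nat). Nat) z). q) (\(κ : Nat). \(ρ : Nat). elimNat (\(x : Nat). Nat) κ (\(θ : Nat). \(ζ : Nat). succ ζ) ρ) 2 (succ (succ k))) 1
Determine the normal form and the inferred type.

resulting normal form:
  5
the term's type:
  Nat
observation: 14 normal-order steps separate the term from its normal form.


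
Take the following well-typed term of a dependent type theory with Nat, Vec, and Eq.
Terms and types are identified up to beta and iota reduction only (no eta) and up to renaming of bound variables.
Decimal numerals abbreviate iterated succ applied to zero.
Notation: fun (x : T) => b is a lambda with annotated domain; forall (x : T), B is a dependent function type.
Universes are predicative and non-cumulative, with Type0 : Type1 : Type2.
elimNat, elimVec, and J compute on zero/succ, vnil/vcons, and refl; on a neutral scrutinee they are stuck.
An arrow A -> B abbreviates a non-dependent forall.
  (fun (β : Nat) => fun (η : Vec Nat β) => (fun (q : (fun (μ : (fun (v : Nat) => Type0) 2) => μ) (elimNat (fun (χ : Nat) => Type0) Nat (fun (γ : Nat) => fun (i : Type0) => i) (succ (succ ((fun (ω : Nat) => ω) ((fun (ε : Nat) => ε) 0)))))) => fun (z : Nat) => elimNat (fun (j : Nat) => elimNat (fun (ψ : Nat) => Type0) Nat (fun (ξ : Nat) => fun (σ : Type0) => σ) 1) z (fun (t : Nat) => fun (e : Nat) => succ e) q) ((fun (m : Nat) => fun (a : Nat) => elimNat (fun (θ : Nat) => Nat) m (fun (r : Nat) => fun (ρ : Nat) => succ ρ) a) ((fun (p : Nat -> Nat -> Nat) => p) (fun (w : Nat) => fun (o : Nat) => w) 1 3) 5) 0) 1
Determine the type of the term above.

the term's type:
  Vec Nat 1 -> Nat


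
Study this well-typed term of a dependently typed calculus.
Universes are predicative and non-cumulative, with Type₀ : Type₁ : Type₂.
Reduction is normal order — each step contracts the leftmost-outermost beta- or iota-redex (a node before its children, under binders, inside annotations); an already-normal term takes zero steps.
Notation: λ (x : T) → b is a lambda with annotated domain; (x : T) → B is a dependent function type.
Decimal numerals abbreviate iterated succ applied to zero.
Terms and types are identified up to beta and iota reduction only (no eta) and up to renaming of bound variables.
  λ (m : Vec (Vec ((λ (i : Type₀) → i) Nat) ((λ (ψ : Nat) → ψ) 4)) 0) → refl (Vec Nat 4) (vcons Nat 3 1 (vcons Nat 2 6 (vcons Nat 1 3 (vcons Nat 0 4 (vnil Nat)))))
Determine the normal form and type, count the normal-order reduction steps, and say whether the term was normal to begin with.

normal form:
  λ (m : Vec (Vec Nat 4) 0) → refl (Vec Nat 4) (vcons Nat 3 1 (vcons Nat 2 6 (vcons Nat 1 3 (vcons Nat 0 4 (vnil Nat)))))
type:
  (m : Vec (Vec Nat 4) 0) → Eq (Vec Nat 4) (vcons Nat 3 1 (vcons Nat 2 6 (vcons Nat 1 3 (vcons Nat 0 4 (vnil Nat))))) (vcons Nat 3 1 (vcons Nat 2 6 (vcons Nat 1 3 (vcons Nat 0 4 (vnil Nat)))))
normal-order step count: 2
already normal: no
first redex: a beta-redex


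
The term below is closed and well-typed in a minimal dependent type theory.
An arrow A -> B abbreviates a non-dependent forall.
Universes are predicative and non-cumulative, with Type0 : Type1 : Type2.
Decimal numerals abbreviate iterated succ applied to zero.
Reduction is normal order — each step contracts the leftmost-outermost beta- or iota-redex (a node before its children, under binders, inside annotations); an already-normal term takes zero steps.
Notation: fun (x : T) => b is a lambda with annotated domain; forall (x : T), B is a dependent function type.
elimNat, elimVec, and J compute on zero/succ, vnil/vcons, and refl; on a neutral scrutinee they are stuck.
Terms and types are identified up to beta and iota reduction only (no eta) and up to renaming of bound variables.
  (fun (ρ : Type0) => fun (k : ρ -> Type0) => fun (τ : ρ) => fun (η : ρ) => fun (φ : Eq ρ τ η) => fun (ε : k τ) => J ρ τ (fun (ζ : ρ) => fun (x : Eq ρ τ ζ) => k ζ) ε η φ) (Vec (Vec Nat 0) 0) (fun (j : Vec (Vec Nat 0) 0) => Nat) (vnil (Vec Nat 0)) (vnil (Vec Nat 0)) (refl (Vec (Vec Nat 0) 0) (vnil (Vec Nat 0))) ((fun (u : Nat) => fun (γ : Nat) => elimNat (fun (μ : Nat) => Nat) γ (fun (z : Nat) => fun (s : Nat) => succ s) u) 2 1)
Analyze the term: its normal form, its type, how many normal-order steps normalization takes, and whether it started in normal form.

reduced normal form:
  3
the term's type:
  Nat
steps to reach normal form (normal order): 16
term was already normal: no
first redex: a beta-redex


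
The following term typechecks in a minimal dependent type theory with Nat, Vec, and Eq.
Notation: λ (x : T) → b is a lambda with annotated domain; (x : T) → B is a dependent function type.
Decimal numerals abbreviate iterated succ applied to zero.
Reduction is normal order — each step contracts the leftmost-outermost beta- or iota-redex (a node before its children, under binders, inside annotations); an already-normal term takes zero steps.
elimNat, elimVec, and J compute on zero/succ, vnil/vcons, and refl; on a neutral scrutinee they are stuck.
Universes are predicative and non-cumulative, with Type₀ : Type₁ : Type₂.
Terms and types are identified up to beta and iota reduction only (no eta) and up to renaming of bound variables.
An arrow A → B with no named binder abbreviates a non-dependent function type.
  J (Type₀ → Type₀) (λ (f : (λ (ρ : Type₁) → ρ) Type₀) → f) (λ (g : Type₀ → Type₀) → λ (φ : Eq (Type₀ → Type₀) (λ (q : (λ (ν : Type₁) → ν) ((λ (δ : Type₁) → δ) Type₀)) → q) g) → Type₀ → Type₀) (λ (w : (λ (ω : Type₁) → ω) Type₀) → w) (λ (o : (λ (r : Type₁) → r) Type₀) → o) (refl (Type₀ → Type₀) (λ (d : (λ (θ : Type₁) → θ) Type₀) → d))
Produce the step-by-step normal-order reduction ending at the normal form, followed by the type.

normal-order reduction sequence:
  J (Type₀ → Type₀) (λ (f : (λ (ρ : Type₁) → ρ) Type₀) → f) (λ (g : Type₀ → Type₀) → λ (φ : Eq (Type₀ → Type₀) (λ (q : (λ (ν : Type₁) → ν) ((λ (δ : Type₁) → δ) Type₀)) → q) g) → Type₀ → Type₀) (λ (w : (λ (ω : Type₁) → ω) Type₀) → w) (λ (o : (λ (r : Type₁) → r) Type₀) → o) (refl (Type₀ → Type₀) (λ (d : (λ (θ : Type₁) → θ) Type₀) → d))
  ~> λ (f : (λ (ρ : Type₁) → ρ) Type₀) → f
  ~> λ (f : Type₀) → f
the term's type:
  Type₀ → Type₀


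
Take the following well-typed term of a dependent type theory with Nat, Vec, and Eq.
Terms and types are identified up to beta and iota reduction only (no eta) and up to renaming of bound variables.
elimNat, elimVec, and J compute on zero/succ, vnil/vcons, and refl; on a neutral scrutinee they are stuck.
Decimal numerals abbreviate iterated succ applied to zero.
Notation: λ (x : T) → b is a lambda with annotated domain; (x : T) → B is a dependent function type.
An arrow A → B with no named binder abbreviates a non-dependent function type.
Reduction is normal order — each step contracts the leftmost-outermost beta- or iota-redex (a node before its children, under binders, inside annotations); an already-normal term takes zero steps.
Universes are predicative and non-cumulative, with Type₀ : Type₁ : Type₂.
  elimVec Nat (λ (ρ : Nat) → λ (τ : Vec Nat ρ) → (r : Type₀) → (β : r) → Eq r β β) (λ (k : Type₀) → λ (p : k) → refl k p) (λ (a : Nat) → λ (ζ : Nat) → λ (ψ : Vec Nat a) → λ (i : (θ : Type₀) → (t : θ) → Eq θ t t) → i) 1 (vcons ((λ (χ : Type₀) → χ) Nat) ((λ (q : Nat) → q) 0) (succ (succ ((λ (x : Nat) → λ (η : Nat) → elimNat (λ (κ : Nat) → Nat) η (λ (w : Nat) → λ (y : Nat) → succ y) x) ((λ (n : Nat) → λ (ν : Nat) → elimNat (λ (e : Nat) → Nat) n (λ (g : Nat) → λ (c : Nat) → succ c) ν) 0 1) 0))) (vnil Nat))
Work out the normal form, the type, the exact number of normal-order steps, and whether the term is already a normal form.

normal form:
  λ (ρ : Type₀) → λ (τ : ρ) → refl ρ τ
type:
  (ρ : Type₀) → (τ : ρ) → Eq ρ τ τ
reduction steps (normal order): 6
term was already normal: no
first redex: an elimVec iota-redex


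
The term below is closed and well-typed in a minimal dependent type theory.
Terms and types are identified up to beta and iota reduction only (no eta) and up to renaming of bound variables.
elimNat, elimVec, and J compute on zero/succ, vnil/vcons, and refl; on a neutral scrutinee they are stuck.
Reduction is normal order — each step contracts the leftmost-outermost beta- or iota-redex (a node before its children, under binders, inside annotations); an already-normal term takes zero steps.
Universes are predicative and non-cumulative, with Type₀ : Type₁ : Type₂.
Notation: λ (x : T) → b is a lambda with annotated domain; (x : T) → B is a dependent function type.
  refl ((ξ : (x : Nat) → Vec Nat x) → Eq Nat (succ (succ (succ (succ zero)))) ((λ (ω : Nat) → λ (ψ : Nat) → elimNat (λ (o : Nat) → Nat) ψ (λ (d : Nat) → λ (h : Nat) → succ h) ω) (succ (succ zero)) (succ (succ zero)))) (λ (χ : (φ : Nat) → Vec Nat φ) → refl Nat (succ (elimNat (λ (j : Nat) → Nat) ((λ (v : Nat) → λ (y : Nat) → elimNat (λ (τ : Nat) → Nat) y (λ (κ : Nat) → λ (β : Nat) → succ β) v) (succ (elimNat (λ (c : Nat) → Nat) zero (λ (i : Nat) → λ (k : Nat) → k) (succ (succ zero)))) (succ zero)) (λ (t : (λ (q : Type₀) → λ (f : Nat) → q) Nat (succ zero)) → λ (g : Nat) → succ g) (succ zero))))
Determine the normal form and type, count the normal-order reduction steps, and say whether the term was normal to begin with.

reduced normal form:
  refl ((ξ : (x : Nat) → Vec Nat x) → Eq Nat (succ (succ (succ (succ zero)))) (succ (succ (succ (succ zero))))) (λ (ω : (ψ : Nat) → Vec Nat ψ) → refl Nat (succ (succ (succ (succ zero)))))
inferred type:
  Eq ((ξ : (x : Nat) → Vec Nat x) → Eq Nat (succ (succ (succ (succ zero)))) (succ (succ (succ (succ zero))))) (λ (ω : (ψ : Nat) → Vec Nat ψ) → refl Nat (succ (succ (succ (succ zero))))) (λ (o : (d : Nat) → Vec Nat d) → refl Nat (succ (succ (succ (succ zero)))))
steps to reach normal form (normal order): 26
started in normal form: no
first redex: a beta-redex


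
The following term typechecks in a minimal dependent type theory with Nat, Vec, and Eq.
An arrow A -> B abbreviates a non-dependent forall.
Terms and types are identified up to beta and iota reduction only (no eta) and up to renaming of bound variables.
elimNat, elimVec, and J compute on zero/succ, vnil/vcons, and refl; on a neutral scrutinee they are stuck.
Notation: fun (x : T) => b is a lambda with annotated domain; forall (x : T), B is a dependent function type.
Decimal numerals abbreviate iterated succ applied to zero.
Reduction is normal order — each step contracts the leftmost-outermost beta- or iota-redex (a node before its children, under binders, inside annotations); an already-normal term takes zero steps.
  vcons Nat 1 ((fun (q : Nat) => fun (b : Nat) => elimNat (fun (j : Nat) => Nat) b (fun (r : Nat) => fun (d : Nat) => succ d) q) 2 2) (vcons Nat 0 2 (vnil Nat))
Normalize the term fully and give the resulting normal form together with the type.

normal form:
  vcons Nat 1 4 (vcons Nat 0 2 (vnil Nat))
the term's type:
  Vec Nat 2


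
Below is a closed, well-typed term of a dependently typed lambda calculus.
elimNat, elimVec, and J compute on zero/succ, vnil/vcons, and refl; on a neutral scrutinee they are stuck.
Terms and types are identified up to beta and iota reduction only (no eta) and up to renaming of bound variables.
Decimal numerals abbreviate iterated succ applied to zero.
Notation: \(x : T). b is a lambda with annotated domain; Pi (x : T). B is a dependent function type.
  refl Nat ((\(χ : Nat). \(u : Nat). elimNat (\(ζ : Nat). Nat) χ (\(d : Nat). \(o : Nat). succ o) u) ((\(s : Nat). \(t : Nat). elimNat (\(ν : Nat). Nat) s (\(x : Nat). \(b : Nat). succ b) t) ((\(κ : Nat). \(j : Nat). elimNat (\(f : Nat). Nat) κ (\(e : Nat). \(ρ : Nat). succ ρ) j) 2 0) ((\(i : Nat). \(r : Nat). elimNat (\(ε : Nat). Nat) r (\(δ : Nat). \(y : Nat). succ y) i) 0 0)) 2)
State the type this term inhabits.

type:
  Eq Nat 4 4


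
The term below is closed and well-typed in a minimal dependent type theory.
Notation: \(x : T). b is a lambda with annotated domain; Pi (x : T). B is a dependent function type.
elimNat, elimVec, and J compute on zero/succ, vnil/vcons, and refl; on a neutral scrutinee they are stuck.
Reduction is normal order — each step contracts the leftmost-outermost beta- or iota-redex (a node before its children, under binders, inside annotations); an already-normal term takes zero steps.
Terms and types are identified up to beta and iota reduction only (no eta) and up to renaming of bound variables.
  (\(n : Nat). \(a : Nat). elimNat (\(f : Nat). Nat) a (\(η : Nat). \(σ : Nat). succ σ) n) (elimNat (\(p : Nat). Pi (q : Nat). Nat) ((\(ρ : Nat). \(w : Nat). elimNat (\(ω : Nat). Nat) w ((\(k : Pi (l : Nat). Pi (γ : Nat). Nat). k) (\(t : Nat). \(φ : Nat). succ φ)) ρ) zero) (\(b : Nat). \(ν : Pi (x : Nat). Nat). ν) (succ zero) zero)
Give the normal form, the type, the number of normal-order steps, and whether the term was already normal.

reduced normal form:
  \(n : Nat). n
type:
  Pi (n : Nat). Nat
normal-order step count: 9
started in normal form: no
first redex: a beta-redex


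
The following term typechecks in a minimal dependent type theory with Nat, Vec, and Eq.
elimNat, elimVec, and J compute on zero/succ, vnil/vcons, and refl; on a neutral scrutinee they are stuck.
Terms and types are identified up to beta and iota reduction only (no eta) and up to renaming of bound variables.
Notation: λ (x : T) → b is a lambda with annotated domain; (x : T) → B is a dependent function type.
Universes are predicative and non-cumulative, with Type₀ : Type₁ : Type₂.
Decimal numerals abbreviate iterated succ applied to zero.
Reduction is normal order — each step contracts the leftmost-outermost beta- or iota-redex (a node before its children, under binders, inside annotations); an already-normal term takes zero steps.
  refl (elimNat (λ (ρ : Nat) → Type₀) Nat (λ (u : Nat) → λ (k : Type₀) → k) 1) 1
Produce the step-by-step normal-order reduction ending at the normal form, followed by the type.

normal-order reduction sequence:
  refl (elimNat (λ (ρ : Nat) → Type₀) Nat (λ (u : Nat) → λ (k : Type₀) → k) 1) 1
  ~> refl ((λ (ρ : Nat) → λ (u : Type₀) → u) 0 (elimNat (λ (k : Nat) → Type₀) Nat (λ (g : Nat) → λ (χ : Type₀) → χ) 0)) 1
  ~> refl ((λ (ρ : Type₀) → ρ) (elimNat (λ (u : Nat) → Type₀) Nat (λ (k : Nat) → λ (g : Type₀) → g) 0)) 1
  ~> refl (elimNat (λ (ρ : Nat) → Type₀) Nat (λ (u : Nat) → λ (k : Type₀) → k) 0) 1
  ~> refl Nat 1
the term's type:
  Eq Nat 1 1


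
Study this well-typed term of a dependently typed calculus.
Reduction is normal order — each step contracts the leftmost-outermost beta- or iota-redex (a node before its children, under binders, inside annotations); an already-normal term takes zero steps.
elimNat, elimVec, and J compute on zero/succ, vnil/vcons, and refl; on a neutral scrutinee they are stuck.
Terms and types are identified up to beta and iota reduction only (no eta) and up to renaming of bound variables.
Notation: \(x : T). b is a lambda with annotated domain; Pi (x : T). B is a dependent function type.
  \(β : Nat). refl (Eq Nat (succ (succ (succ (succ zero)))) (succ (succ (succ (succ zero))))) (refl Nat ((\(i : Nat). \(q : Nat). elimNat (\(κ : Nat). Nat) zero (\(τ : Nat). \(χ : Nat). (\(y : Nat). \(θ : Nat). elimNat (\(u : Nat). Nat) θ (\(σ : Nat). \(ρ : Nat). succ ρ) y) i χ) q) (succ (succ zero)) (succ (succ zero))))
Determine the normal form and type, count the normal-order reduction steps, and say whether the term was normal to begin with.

reduced normal form:
  \(β : Nat). refl (Eq Nat (succ (succ (succ (succ zero)))) (succ (succ (succ (succ zero))))) (refl Nat (succ (succ (succ (succ zero)))))
type:
  Pi (β : Nat). Eq (Eq Nat (succ (succ (succ (succ zero)))) (succ (succ (succ (succ zero))))) (refl Nat (succ (succ (succ (succ zero))))) (refl Nat (succ (succ (succ (succ zero)))))
steps to reach normal form (normal order): 27
already normal: no
first redex: a beta-redex


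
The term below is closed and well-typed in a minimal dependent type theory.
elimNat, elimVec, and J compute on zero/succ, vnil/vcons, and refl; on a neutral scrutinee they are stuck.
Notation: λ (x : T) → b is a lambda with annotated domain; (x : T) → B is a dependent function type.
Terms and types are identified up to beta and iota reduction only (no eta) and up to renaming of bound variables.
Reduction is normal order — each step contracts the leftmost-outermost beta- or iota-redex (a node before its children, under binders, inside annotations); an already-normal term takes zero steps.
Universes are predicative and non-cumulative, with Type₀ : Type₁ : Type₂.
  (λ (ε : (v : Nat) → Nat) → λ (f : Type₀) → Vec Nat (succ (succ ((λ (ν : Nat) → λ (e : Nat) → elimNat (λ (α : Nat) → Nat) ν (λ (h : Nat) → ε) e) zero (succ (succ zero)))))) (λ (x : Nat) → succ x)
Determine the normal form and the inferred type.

normal form:
  λ (ε : Type₀) → Vec Nat (succ (succ (succ (succ zero))))
the term's type:
  (ε : Type₀) → Type₀
observation: the first redex contracted is a beta-redex; the normal form is reached in 10 normal-order steps.


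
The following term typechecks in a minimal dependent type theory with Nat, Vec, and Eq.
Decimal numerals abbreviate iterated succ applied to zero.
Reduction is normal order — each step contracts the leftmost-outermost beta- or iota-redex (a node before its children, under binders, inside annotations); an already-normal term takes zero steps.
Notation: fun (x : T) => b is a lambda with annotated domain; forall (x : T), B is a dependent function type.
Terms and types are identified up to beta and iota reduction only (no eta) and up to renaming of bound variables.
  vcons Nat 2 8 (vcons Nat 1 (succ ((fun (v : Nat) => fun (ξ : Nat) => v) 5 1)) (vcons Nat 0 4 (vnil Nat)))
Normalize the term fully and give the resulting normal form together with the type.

reduced normal form:
  vcons Nat 2 8 (vcons Nat 1 6 (vcons Nat 0 4 (vnil Nat)))
type:
  Vec Nat 3
observation: the first redex contracted is a beta-redex; the normal form is reached in 2 normal-order steps.


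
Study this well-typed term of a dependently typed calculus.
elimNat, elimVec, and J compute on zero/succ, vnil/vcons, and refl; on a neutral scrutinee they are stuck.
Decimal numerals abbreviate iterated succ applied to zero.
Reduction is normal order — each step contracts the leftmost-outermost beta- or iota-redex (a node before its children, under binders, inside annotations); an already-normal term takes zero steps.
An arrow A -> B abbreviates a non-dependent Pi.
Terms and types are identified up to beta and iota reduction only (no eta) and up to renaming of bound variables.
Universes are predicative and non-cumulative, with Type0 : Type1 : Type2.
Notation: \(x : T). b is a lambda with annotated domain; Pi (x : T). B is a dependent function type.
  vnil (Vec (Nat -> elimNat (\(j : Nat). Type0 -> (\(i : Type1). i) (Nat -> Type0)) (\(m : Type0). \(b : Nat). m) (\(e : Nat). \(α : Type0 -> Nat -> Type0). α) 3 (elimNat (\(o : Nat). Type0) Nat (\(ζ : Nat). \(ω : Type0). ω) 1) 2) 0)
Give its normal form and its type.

normal form:
  vnil (Vec (Nat -> Nat) 0)
inferred type:
  Vec (Vec (Nat -> Nat) 0) 0
observation: 16 normal-order steps normalize the term, beginning with an elimNat iota-redex.


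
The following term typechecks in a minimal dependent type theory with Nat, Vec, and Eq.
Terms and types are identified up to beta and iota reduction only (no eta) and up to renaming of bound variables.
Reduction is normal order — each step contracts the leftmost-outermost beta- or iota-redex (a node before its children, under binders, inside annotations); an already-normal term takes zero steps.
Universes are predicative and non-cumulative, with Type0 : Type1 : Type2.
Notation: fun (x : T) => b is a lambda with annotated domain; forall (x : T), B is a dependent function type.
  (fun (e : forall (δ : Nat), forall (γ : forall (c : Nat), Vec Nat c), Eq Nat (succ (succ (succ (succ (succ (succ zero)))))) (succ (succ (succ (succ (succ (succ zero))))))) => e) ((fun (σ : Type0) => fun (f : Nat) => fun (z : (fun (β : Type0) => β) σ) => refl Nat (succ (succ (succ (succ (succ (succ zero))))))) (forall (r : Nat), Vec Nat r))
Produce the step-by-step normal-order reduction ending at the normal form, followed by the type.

normal-order reduction:
  (fun (e : forall (δ : Nat), forall (γ : forall (c : Nat), Vec Nat c), Eq Nat (succ (succ (succ (succ (succ (succ zero)))))) (succ (succ (succ (succ (succ (succ zero))))))) => e) ((fun (σ : Type0) => fun (f : Nat) => fun (z : (fun (β : Type0) => β) σ) => refl Nat (succ (succ (succ (succ (succ (succ zero))))))) (forall (r : Nat), Vec Nat r))
  ~> (fun (e : Type0) => fun (δ : Nat) => fun (γ : (fun (c : Type0) => c) e) => refl Nat (succ (succ (succ (succ (succ (succ zero))))))) (forall (σ : Nat), Vec Nat σ)
  ~> fun (e : Nat) => fun (δ : (fun (γ : Type0) => γ) (forall (c : Nat), Vec Nat c)) => refl Nat (succ (succ (succ (succ (succ (succ zero))))))
  ~> fun (e : Nat) => fun (δ : forall (γ : Nat), Vec Nat γ) => refl Nat (succ (succ (succ (succ (succ (succ zero))))))
type:
  forall (e : Nat), forall (δ : forall (γ : Nat), Vec Nat γ), Eq Nat (succ (succ (succ (succ (succ (succ zero)))))) (succ (succ (succ (succ (succ (succ zero))))))


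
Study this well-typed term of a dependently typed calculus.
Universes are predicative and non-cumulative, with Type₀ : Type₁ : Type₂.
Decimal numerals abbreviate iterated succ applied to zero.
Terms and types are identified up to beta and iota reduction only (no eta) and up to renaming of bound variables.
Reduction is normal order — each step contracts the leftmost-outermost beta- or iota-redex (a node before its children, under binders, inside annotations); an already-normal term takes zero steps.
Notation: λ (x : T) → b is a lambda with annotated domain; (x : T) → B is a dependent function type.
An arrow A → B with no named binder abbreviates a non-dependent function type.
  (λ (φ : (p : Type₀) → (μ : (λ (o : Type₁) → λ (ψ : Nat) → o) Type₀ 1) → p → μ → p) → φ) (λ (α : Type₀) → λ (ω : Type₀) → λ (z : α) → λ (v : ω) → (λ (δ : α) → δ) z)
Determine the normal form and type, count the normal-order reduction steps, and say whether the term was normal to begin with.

reduced normal form:
  λ (φ : Type₀) → λ (p : Type₀) → λ (μ : φ) → λ (o : p) → μ
the term's type:
  (φ : Type₀) → (p : Type₀) → φ → p → φ
steps to reach normal form (normal order): 2
already normal: no
first redex: a beta-redex


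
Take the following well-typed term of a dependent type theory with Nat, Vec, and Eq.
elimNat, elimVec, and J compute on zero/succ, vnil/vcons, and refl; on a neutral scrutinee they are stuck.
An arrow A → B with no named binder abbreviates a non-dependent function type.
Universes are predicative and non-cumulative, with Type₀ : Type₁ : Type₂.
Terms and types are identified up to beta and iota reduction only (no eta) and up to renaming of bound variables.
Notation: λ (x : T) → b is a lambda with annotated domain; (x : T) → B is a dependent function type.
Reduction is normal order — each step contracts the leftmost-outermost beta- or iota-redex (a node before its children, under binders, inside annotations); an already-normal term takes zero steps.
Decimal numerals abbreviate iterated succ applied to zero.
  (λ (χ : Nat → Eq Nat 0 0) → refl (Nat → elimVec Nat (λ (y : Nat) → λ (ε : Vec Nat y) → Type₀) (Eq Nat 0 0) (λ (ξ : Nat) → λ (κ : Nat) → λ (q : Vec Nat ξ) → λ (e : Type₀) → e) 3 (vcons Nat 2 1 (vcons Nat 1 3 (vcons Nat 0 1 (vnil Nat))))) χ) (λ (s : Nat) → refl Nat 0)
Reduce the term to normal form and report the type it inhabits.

normal form:
  refl (Nat → Eq Nat 0 0) (λ (χ : Nat) → refl Nat 0)
type:
  Eq (Nat → Eq Nat 0 0) (λ (χ : Nat) → refl Nat 0) (λ (y : Nat) → refl Nat 0)
observation: reduction starts at a beta-redex, and 17 normal-order steps reach the normal form.


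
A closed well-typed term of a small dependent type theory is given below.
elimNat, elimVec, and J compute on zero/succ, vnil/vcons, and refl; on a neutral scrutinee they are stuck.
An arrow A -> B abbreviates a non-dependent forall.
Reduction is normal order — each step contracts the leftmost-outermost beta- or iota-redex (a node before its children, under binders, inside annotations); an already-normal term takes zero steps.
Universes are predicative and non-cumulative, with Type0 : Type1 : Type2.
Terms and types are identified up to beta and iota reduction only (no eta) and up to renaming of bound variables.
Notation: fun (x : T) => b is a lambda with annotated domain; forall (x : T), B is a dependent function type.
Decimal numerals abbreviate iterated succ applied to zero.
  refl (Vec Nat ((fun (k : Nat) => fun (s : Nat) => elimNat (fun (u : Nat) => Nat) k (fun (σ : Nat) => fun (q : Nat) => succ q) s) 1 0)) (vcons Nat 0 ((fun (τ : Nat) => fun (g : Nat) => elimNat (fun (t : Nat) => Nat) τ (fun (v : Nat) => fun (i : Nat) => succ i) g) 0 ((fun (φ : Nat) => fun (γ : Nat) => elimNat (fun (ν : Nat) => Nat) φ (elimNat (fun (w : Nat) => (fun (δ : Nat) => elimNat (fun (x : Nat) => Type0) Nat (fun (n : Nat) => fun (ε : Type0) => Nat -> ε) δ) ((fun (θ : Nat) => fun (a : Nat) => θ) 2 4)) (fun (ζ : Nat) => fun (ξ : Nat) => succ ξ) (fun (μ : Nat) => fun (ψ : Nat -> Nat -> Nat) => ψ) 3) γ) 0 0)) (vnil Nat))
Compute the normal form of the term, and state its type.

reduced normal form:
  refl (Vec Nat 1) (vcons Nat 0 0 (vnil Nat))
type:
  Eq (Vec Nat 1) (vcons Nat 0 0 (vnil Nat)) (vcons Nat 0 0 (vnil Nat))


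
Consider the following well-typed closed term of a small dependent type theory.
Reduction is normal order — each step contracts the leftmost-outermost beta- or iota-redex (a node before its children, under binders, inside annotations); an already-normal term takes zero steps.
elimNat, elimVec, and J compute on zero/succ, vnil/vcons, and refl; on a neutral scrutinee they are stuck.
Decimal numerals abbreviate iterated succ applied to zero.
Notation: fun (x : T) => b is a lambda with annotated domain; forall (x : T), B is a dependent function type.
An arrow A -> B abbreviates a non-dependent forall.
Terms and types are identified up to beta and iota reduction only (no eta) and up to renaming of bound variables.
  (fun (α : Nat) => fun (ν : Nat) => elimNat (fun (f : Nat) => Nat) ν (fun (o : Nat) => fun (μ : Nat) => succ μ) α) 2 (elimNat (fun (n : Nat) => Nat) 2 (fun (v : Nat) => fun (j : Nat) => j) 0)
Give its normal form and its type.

reduced normal form:
  4
the term's type:
  Nat
observation: the first redex contracted is a beta-redex; the normal form is reached in 10 normal-order steps.


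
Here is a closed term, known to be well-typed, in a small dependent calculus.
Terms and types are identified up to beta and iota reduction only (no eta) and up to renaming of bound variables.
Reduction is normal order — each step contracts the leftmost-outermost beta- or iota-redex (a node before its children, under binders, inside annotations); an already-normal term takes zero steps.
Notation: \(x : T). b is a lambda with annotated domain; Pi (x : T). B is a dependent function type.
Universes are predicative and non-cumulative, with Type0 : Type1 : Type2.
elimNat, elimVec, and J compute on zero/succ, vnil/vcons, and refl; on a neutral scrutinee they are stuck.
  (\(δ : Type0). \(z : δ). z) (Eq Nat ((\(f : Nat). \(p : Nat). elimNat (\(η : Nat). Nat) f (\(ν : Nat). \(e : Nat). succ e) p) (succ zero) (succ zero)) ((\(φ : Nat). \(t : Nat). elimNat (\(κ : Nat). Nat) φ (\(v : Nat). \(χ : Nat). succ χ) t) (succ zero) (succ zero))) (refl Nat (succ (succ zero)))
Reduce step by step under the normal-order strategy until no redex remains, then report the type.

normal-order reduction:
  (\(δ : Type0). \(z : δ). z) (Eq Nat ((\(f : Nat). \(p : Nat). elimNat (\(η : Nat). Nat) f (\(ν : Nat). \(e : Nat). succ e) p) (succ zero) (succ zero)) ((\(φ : Nat). \(t : Nat). elimNat (\(κ : Nat). Nat) φ (\(v : Nat). \(χ : Nat). succ χ) t) (succ zero) (succ zero))) (refl Nat (succ (succ zero)))
  ~> (\(δ : Eq Nat ((\(z : Nat). \(f : Nat). elimNat (\(p : Nat). Nat) z (\(η : Nat). \(ν : Nat). succ ν) f) (succ zero) (succ zero)) ((\(e : Nat). \(φ : Nat). elimNat (\(t : Nat). Nat) e (\(κ : Nat). \(v : Nat). succ v) φ) (succ zero) (succ zero))). δ) (refl Nat (succ (succ zero)))
  ~> refl Nat (succ (succ zero))
the term's type:
  Eq Nat (succ (succ zero)) (succ (succ zero))


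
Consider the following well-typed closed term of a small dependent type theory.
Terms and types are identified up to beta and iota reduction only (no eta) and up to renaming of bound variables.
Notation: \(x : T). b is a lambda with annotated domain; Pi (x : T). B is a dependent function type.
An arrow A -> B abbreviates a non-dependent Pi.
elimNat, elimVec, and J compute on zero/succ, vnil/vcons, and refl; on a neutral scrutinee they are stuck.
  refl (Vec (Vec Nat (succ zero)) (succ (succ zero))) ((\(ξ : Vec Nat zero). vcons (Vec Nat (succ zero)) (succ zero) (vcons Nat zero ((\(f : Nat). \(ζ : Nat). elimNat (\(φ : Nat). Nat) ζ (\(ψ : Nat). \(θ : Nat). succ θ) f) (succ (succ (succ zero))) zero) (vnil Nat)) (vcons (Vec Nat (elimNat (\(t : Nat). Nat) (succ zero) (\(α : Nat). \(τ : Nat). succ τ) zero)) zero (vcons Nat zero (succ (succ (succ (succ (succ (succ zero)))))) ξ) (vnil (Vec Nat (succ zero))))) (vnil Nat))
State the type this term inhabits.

inferred type:
  Eq (Vec (Vec Nat (succ zero)) (succ (succ zero))) (vcons (Vec Nat (succ zero)) (succ zero) (vcons Nat zero (succ (succ (succ zero))) (vnil Nat)) (vcons (Vec Nat (succ zero)) zero (vcons Nat zero (succ (succ (succ (succ (succ (succ zero)))))) (vnil Nat)) (vnil (Vec Nat (succ zero))))) (vcons (Vec Nat (succ zero)) (succ zero) (vcons Nat zero (succ (succ (succ zero))) (vnil Nat)) (vcons (Vec Nat (succ zero)) zero (vcons Nat zero (succ (succ (succ (succ (succ (succ zero)))))) (vnil Nat)) (vnil (Vec Nat (succ zero)))))


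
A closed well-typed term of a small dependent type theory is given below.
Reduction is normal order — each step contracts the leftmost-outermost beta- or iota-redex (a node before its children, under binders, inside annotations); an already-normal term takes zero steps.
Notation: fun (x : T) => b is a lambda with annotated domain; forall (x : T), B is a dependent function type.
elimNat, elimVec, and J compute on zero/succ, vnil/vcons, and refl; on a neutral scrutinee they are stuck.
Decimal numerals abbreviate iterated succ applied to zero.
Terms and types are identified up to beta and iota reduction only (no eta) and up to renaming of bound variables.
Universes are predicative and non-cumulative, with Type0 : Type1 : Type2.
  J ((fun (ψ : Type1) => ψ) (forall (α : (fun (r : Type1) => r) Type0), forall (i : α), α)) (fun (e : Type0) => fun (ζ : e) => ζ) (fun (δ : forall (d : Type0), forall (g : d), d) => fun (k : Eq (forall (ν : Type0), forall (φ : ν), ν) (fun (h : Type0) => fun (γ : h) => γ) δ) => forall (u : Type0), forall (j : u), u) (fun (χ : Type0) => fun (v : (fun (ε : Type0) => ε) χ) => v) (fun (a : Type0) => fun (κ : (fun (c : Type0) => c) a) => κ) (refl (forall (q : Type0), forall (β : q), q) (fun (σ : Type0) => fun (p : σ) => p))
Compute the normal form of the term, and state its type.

resulting normal form:
  fun (ψ : Type0) => fun (α : ψ) => α
inferred type:
  forall (ψ : Type0), forall (α : ψ), ψ
observation: contracting a J iota-redex first, the term normalizes in 2 steps.


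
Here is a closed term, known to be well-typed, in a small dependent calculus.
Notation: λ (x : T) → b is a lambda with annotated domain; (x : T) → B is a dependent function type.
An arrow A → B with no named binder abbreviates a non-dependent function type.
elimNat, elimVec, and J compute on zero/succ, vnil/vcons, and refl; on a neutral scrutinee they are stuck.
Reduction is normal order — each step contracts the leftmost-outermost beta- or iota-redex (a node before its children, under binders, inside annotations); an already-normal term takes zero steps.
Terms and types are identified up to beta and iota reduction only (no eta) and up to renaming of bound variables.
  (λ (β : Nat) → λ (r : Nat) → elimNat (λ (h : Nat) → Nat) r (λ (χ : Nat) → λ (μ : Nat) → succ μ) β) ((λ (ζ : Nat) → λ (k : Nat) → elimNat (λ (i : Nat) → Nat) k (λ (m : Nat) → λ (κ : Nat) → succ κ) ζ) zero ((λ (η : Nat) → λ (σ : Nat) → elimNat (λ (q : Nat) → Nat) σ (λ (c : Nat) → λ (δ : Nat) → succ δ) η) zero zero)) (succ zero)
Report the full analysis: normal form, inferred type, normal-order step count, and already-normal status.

reduced normal form:
  succ zero
inferred type:
  Nat
normal-order step count: 9
started in normal form: no
first redex: a beta-redex
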